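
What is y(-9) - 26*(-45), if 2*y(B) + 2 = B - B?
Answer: 1169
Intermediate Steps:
y(B) = -1 (y(B) = -1 + (B - B)/2 = -1 + (1/2)*0 = -1 + 0 = -1)
y(-9) - 26*(-45) = -1 - 26*(-45) = -1 + 1170 = 1169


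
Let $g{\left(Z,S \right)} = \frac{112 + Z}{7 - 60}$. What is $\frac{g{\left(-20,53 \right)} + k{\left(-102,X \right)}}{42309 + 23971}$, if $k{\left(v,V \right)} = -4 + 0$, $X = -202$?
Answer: $- \frac{38}{439105} \approx -8.654 \cdot 10^{-5}$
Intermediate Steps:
$k{\left(v,V \right)} = -4$
$g{\left(Z,S \right)} = - \frac{112}{53} - \frac{Z}{53}$ ($g{\left(Z,S \right)} = \frac{112 + Z}{-53} = \left(112 + Z\right) \left(- \frac{1}{53}\right) = - \frac{112}{53} - \frac{Z}{53}$)
$\frac{g{\left(-20,53 \right)} + k{\left(-102,X \right)}}{42309 + 23971} = \frac{\left(- \frac{112}{53} - - \frac{20}{53}\right) - 4}{42309 + 23971} = \frac{\left(- \frac{112}{53} + \frac{20}{53}\right) - 4}{66280} = \left(- \frac{92}{53} - 4\right) \frac{1}{66280} = \left(- \frac{304}{53}\right) \frac{1}{66280} = - \frac{38}{439105}$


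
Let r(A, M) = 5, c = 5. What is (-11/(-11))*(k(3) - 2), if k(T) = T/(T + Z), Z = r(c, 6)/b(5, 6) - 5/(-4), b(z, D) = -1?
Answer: -6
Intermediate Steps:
Z = -15/4 (Z = 5/(-1) - 5/(-4) = 5*(-1) - 5*(-1/4) = -5 + 5/4 = -15/4 ≈ -3.7500)
k(T) = T/(-15/4 + T) (k(T) = T/(T - 15/4) = T/(-15/4 + T))
(-11/(-11))*(k(3) - 2) = (-11/(-11))*(4*3/(-15 + 4*3) - 2) = (-11*(-1/11))*(4*3/(-15 + 12) - 2) = 1*(4*3/(-3) - 2) = 1*(4*3*(-1/3) - 2) = 1*(-4 - 2) = 1*(-6) = -6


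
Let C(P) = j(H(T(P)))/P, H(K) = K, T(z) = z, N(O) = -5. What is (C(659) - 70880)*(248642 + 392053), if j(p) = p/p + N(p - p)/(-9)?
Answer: -89780433593290/1977 ≈ -4.5412e+10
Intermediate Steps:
j(p) = 14/9 (j(p) = p/p - 5/(-9) = 1 - 5*(-1/9) = 1 + 5/9 = 14/9)
C(P) = 14/(9*P)
(C(659) - 70880)*(248642 + 392053) = ((14/9)/659 - 70880)*(248642 + 392053) = ((14/9)*(1/659) - 70880)*640695 = (14/5931 - 70880)*640695 = -420389266/5931*640695 = -89780433593290/1977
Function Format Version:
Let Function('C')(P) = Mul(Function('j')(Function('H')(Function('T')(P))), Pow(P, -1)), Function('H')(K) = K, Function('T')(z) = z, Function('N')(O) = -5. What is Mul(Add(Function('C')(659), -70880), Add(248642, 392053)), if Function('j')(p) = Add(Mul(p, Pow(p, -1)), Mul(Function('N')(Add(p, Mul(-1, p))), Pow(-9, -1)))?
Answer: Rational(-89780433593290, 1977) ≈ -4.5412e+10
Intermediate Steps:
Function('j')(p) = Rational(14, 9) (Function('j')(p) = Add(Mul(p, Pow(p, -1)), Mul(-5, Pow(-9, -1))) = Add(1, Mul(-5, Rational(-1, 9))) = Add(1, Rational(5, 9)) = Rational(14, 9))
Function('C')(P) = Mul(Rational(14, 9), Pow(P, -1))
Mul(Add(Function('C')(659), -70880), Add(248642, 392053)) = Mul(Add(Mul(Rational(14, 9), Pow(659, -1)), -70880), Add(248642, 392053)) = Mul(Add(Mul(Rational(14, 9), Rational(1, 659)), -70880), 640695) = Mul(Add(Rational(14, 5931), -70880), 640695) = Mul(Rational(-420389266, 5931), 640695) = Rational(-89780433593290, 1977)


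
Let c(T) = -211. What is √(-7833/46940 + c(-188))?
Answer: I*√116319350155/23470 ≈ 14.532*I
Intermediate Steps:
√(-7833/46940 + c(-188)) = √(-7833/46940 - 211) = √(-9912173/46940) = I*√116319350155/23470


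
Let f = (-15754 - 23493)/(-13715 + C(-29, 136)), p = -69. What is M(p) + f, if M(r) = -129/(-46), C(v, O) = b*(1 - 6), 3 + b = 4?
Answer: 1787621/315560 ≈ 5.6649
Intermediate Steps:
b = 1 (b = -3 + 4 = 1)
C(v, O) = -5 (C(v, O) = 1*(1 - 6) = 1*(-5) = -5)
f = 39247/13720 (f = (-15754 - 23493)/(-13715 - 5) = -39247/(-13720) = -39247*(-1/13720) = 39247/13720 ≈ 2.8606)
M(r) = 129/46 (M(r) = -129*(-1/46) = 129/46)
M(p) + f = 129/46 + 39247/13720 = 1787621/315560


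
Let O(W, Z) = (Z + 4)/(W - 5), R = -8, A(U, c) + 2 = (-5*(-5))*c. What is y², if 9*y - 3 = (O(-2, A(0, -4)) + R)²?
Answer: 169/9 ≈ 18.778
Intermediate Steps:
A(U, c) = -2 + 25*c (A(U, c) = -2 + (-5*(-5))*c = -2 + 25*c)
O(W, Z) = (4 + Z)/(-5 + W)
y = 13/3 (y = ⅓ + ((4 + (-2 + 25*(-4)))/(-5 - 2) - 8)²/9 = ⅓ + ((4 + (-2 - 100))/(-7) - 8)²/9 = ⅓ + (-(4 - 102)/7 - 8)²/9 = ⅓ + (-⅐*(-98) - 8)²/9 = ⅓ + (14 - 8)²/9 = ⅓ + (⅑)*6² = ⅓ + (⅑)*36 = ⅓ + 4 = 13/3 ≈ 4.3333)
y² = (13/3)² = 169/9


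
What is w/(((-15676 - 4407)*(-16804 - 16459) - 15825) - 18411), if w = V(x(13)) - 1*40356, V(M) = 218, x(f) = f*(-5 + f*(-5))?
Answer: -40138/667986593 ≈ -6.0088e-5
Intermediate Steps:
x(f) = f*(-5 - 5*f)
w = -40138 (w = 218 - 1*40356 = 218 - 40356 = -40138)
w/(((-15676 - 4407)*(-16804 - 16459) - 15825) - 18411) = -40138/(((-15676 - 4407)*(-16804 - 16459) - 15825) - 18411) = -40138/((-20083*(-33263) - 15825) - 18411) = -40138/((668020829 - 15825) - 18411) = -40138/(668005004 - 18411) = -40138/667986593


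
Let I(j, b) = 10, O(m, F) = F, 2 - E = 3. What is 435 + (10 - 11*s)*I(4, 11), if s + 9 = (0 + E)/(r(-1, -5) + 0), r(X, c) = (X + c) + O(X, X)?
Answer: 10565/7 ≈ 1509.3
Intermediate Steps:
E = -1 (E = 2 - 1*3 = 2 - 3 = -1)
r(X, c) = c + 2*X (r(X, c) = (X + c) + X = c + 2*X)
s = -62/7 (s = -9 + (0 - 1)/((-5 + 2*(-1)) + 0) = -9 - 1/((-5 - 2) + 0) = -9 - 1/(-7 + 0) = -9 - 1/(-7) = -9 - 1*(-1/7) = -9 + 1/7 = -62/7 ≈ -8.8571)
435 + (10 - 11*s)*I(4, 11) = 435 + (10 - 11*(-62/7))*10 = 435 + (10 + 682/7)*10 = 435 + (752/7)*10 = 435 + 7520/7 = 10565/7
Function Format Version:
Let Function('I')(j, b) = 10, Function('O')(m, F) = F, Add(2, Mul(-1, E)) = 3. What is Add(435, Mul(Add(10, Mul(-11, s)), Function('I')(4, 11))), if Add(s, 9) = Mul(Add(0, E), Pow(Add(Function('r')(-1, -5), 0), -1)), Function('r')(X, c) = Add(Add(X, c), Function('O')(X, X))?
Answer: Rational(10565, 7) ≈ 1509.3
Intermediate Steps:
E = -1 (E = Add(2, Mul(-1, 3)) = Add(2, -3) = -1)
Function('r')(X, c) = Add(c, Mul(2, X)) (Function('r')(X, c) = Add(Add(X, c), X) = Add(c, Mul(2, X)))
s = Rational(-62, 7) (s = Add(-9, Mul(Add(0, -1), Pow(Add(Add(-5, Mul(2, -1)), 0), -1))) = Add(-9, Mul(-1, Pow(Add(Add(-5, -2), 0), -1))) = Add(-9, Mul(-1, Pow(Add(-7, 0), -1))) = Add(-9, Mul(-1, Pow(-7, -1))) = Add(-9, Mul(-1, Rational(-1, 7))) = Add(-9, Rational(1, 7)) = Rational(-62, 7) ≈ -8.8571)
Add(435, Mul(Add(10, Mul(-11, s)), Function('I')(4, 11))) = Add(435, Mul(Add(10, Mul(-11, Rational(-62, 7))), 10)) = Add(435, Mul(Add(10, Rational(682, 7)), 10)) = Add(435, Mul(Rational(752, 7), 10)) = Add(435, Rational(7520, 7)) = Rational(10565, 7)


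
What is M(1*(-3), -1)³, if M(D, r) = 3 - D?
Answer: 216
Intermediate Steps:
M(1*(-3), -1)³ = (3 - (-3))³ = (3 - 1*(-3))³ = (3 + 3)³ = 6³ = 216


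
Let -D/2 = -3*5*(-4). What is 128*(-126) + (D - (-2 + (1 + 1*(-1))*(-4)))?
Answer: -16246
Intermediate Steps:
D = -120 (D = -2*(-3*5)*(-4) = -(-30)*(-4) = -2*60 = -120)
128*(-126) + (D - (-2 + (1 + 1*(-1))*(-4))) = 128*(-126) + (-120 - (-2 + (1 + 1*(-1))*(-4))) = -16128 + (-120 - (-2 + (1 - 1)*(-4))) = -16128 + (-120 - (-2 + 0*(-4))) = -16128 + (-120 - (-2 + 0)) = -16128 + (-120 - 1*(-2)) = -16128 + (-120 + 2) = -16128 - 118 = -16246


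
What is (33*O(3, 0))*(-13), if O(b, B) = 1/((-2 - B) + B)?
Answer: 429/2 ≈ 214.50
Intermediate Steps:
O(b, B) = -½ (O(b, B) = 1/(-2) = -½)
(33*O(3, 0))*(-13) = (33*(-½))*(-13) = -33/2*(-13) = 429/2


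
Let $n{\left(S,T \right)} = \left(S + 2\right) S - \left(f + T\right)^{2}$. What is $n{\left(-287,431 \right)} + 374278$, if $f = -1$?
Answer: $271173$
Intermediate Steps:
$n{\left(S,T \right)} = - \left(-1 + T\right)^{2} + S \left(2 + S\right)$ ($n{\left(S,T \right)} = \left(S + 2\right) S - \left(-1 + T\right)^{2} = \left(2 + S\right) S - \left(-1 + T\right)^{2} = S \left(2 + S\right) - \left(-1 + T\right)^{2} = - \left(-1 + T\right)^{2} + S \left(2 + S\right)$)
$n{\left(-287,431 \right)} + 374278 = \left(\left(-287\right)^{2} - \left(-1 + 431\right)^{2} + 2 \left(-287\right)\right) + 374278 = \left(82369 - 430^{2} - 574\right) + 374278 = \left(82369 - 184900 - 574\right) + 374278 = -103105 + 374278 = 271173$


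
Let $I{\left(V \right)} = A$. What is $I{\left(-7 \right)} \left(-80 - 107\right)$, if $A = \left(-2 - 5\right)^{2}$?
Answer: $-9163$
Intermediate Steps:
$A = 49$ ($A = \left(-7\right)^{2} = 49$)
$I{\left(V \right)} = 49$
$I{\left(-7 \right)} \left(-80 - 107\right) = 49 \left(-80 - 107\right) = 49 \left(-187\right) = -9163$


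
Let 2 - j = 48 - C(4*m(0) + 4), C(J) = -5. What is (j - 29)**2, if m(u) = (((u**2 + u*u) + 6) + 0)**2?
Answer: 6400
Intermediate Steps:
m(u) = (6 + 2*u**2)**2 (m(u) = (((u**2 + u**2) + 6) + 0)**2 = ((2*u**2 + 6) + 0)**2 = ((6 + 2*u**2) + 0)**2 = (6 + 2*u**2)**2)
j = -51 (j = 2 - (48 - 1*(-5)) = 2 - (48 + 5) = 2 - 1*53 = 2 - 53 = -51)
(j - 29)**2 = (-51 - 29)**2 = (-80)**2 = 6400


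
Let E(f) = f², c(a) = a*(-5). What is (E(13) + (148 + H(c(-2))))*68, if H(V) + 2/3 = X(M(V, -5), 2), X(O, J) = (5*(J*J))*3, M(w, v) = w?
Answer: 76772/3 ≈ 25591.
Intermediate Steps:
c(a) = -5*a
X(O, J) = 15*J² (X(O, J) = (5*J²)*3 = 15*J²)
H(V) = 178/3 (H(V) = -⅔ + 15*2² = -⅔ + 15*4 = -⅔ + 60 = 178/3)
(E(13) + (148 + H(c(-2))))*68 = (13² + (148 + 178/3))*68 = (169 + 622/3)*68 = (1129/3)*68 = 76772/3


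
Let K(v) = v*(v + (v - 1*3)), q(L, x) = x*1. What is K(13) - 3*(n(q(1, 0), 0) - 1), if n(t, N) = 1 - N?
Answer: 299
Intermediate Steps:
q(L, x) = x
K(v) = v*(-3 + 2*v) (K(v) = v*(v + (v - 3)) = v*(v + (-3 + v)) = v*(-3 + 2*v))
K(13) - 3*(n(q(1, 0), 0) - 1) = 13*(-3 + 2*13) - 3*((1 - 1*0) - 1) = 13*(-3 + 26) - 3*((1 + 0) - 1) = 13*23 - 3*(1 - 1) = 299 - 3*0 = 299 + 0 = 299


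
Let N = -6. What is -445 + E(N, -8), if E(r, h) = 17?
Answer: -428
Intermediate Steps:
-445 + E(N, -8) = -445 + 17 = -428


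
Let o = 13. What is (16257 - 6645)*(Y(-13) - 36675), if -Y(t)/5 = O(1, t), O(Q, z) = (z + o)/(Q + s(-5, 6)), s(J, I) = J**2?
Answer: -352520100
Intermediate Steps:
O(Q, z) = (13 + z)/(25 + Q) (O(Q, z) = (z + 13)/(Q + (-5)**2) = (13 + z)/(Q + 25) = (13 + z)/(25 + Q))
Y(t) = -5/2 - 5*t/26 (Y(t) = -5*(13 + t)/(25 + 1) = -5*(13 + t)/26 = -5*(1/2 + t/26) = -5/2 - 5*t/26)
(16257 - 6645)*(Y(-13) - 36675) = (16257 - 6645)*((-5/2 - 5/26*(-13)) - 36675) = 9612*((-5/2 + 5/2) - 36675) = 9612*(0 - 36675) = 9612*(-36675) = -352520100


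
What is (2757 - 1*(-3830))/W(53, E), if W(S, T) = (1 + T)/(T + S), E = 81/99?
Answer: 974876/5 ≈ 1.9498e+5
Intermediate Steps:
E = 9/11 (E = 81*(1/99) = 9/11 ≈ 0.81818)
W(S, T) = (1 + T)/(S + T)
(2757 - 1*(-3830))/W(53, E) = (2757 - 1*(-3830))/(((1 + 9/11)/(53 + 9/11))) = (2757 + 3830)/(((20/11)/(592/11))) = 6587/(((11/592)*(20/11))) = 6587/(5/148) = 6587*(148/5) = 974876/5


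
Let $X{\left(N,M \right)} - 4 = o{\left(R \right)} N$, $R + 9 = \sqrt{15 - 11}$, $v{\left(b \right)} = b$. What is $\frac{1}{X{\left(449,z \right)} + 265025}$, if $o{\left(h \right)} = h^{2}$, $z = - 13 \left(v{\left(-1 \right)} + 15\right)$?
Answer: $\frac{1}{287030} \approx 3.484 \cdot 10^{-6}$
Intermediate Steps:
$R = -7$ ($R = -9 + \sqrt{15 - 11} = -9 + \sqrt{4} = -9 + 2 = -7$)
$z = -182$ ($z = - 13 \left(-1 + 15\right) = \left(-13\right) 14 = -182$)
$X{\left(N,M \right)} = 4 + 49 N$ ($X{\left(N,M \right)} = 4 + \left(-7\right)^{2} N = 4 + 49 N$)
$\frac{1}{X{\left(449,z \right)} + 265025} = \frac{1}{\left(4 + 49 \cdot 449\right) + 265025} = \frac{1}{\left(4 + 22001\right) + 265025} = \frac{1}{22005 + 265025} = \frac{1}{287030}$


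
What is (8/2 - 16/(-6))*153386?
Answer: 3067720/3 ≈ 1.0226e+6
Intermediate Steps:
(8/2 - 16/(-6))*153386 = (8*(1/2) - 16*(-1/6))*153386 = (4 + 8/3)*153386 = (20/3)*153386 = 3067720/3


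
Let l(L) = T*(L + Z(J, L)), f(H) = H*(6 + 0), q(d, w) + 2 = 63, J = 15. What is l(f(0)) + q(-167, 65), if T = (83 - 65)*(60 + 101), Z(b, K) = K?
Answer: 61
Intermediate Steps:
q(d, w) = 61 (q(d, w) = -2 + 63 = 61)
f(H) = 6*H (f(H) = H*6 = 6*H)
T = 2898 (T = 18*161 = 2898)
l(L) = 5796*L (l(L) = 2898*(L + L) = 2898*(2*L) = 5796*L)
l(f(0)) + q(-167, 65) = 5796*(6*0) + 61 = 5796*0 + 61 = 0 + 61 = 61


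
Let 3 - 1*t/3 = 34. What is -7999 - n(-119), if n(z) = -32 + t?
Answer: -7874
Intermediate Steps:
t = -93 (t = 9 - 3*34 = 9 - 102 = -93)
n(z) = -125 (n(z) = -32 - 93 = -125)
-7999 - n(-119) = -7999 - 1*(-125) = -7999 + 125 = -7874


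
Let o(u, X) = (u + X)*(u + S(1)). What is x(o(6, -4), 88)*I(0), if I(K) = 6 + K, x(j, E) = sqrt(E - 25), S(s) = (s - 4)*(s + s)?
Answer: 18*sqrt(7) ≈ 47.624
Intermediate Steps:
S(s) = 2*s*(-4 + s) (S(s) = (-4 + s)*(2*s) = 2*s*(-4 + s))
o(u, X) = (-6 + u)*(X + u) (o(u, X) = (u + X)*(u + 2*1*(-4 + 1)) = (X + u)*(u + 2*1*(-3)) = (X + u)*(u - 6) = (X + u)*(-6 + u) = (-6 + u)*(X + u))
x(j, E) = sqrt(-25 + E)
x(o(6, -4), 88)*I(0) = sqrt(-25 + 88)*(6 + 0) = sqrt(63)*6 = (3*sqrt(7))*6 = 18*sqrt(7)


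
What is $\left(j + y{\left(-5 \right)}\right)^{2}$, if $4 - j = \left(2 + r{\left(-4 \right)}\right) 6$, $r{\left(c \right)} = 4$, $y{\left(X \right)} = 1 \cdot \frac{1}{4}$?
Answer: $\frac{16129}{16} \approx 1008.1$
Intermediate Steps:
$y{\left(X \right)} = \frac{1}{4}$ ($y{\left(X \right)} = 1 \cdot \frac{1}{4} = \frac{1}{4}$)
$j = -32$ ($j = 4 - \left(2 + 4\right) 6 = 4 - 6 \cdot 6 = 4 - 36 = -32$)
$\left(j + y{\left(-5 \right)}\right)^{2} = \left(-32 + \frac{1}{4}\right)^{2} = \left(- \frac{127}{4}\right)^{2} = \frac{16129}{16}$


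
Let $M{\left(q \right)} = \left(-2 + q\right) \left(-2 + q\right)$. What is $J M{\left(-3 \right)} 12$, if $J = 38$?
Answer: $11400$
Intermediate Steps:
$M{\left(q \right)} = \left(-2 + q\right)^{2}$
$J M{\left(-3 \right)} 12 = 38 \left(-2 - 3\right)^{2} \cdot 12 = 38 \left(-5\right)^{2} \cdot 12 = 38 \cdot 25 \cdot 12 = 950 \cdot 12 = 11400$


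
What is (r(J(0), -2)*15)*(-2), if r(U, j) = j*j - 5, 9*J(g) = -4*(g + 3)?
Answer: 30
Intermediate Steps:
J(g) = -4/3 - 4*g/9 (J(g) = (-4*(g + 3))/9 = (-4*(3 + g))/9 = (-12 - 4*g)/9 = -4/3 - 4*g/9)
r(U, j) = -5 + j² (r(U, j) = j² - 5 = -5 + j²)
(r(J(0), -2)*15)*(-2) = ((-5 + (-2)²)*15)*(-2) = ((-5 + 4)*15)*(-2) = -1*15*(-2) = -15*(-2) = 30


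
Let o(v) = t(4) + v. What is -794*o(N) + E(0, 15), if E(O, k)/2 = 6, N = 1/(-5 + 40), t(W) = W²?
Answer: -445014/35 ≈ -12715.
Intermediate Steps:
N = 1/35 ≈ 0.028571
E(O, k) = 12 (E(O, k) = 2*6 = 12)
o(v) = 16 + v (o(v) = 4² + v = 16 + v)
-794*o(N) + E(0, 15) = -794*(16 + 1/35) + 12 = -794*561/35 + 12 = -445434/35 + 12 = -445014/35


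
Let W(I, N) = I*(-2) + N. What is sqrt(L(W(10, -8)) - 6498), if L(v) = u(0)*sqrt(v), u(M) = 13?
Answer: sqrt(-6498 + 26*I*sqrt(7)) ≈ 0.4267 + 80.611*I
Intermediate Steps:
W(I, N) = N - 2*I (W(I, N) = -2*I + N = N - 2*I)
L(v) = 13*sqrt(v)
sqrt(L(W(10, -8)) - 6498) = sqrt(13*sqrt(-8 - 2*10) - 6498) = sqrt(13*sqrt(-8 - 20) - 6498) = sqrt(13*sqrt(-28) - 6498) = sqrt(13*(2*I*sqrt(7)) - 6498) = sqrt(26*I*sqrt(7) - 6498) = sqrt(-6498 + 26*I*sqrt(7))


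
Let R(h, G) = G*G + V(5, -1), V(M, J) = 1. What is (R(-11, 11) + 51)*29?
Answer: 5017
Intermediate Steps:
R(h, G) = 1 + G**2 (R(h, G) = G*G + 1 = G**2 + 1 = 1 + G**2)
(R(-11, 11) + 51)*29 = ((1 + 11**2) + 51)*29 = ((1 + 121) + 51)*29 = (122 + 51)*29 = 173*29 = 5017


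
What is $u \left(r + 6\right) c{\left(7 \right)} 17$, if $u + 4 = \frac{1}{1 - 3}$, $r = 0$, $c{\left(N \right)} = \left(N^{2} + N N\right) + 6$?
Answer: $-47736$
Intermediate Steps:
$c{\left(N \right)} = 6 + 2 N^{2}$ ($c{\left(N \right)} = \left(N^{2} + N^{2}\right) + 6 = 2 N^{2} + 6 = 6 + 2 N^{2}$)
$u = - \frac{9}{2}$ ($u = -4 + \frac{1}{1 - 3} = -4 + \frac{1}{-2} = -4 - \frac{1}{2} = - \frac{9}{2} \approx -4.5$)
$u \left(r + 6\right) c{\left(7 \right)} 17 = - \frac{9 \left(0 + 6\right)}{2} \left(6 + 2 \cdot 7^{2}\right) 17 = \left(- \frac{9}{2}\right) 6 \left(6 + 2 \cdot 49\right) 17 = - 27 \left(6 + 98\right) 17 = \left(-27\right) 104 \cdot 17 = \left(-2808\right) 17 = -47736$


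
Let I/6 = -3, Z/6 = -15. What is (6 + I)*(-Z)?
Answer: -1080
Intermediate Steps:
Z = -90 (Z = 6*(-15) = -90)
I = -18 (I = 6*(-3) = -18)
(6 + I)*(-Z) = (6 - 18)*(-1*(-90)) = -12*90 = -1080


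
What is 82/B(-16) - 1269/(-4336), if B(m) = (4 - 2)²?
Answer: 90157/4336 ≈ 20.793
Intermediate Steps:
B(m) = 4 (B(m) = 2² = 4)
82/B(-16) - 1269/(-4336) = 82/4 - 1269/(-4336) = 82*(¼) - 1269*(-1/4336) = 41/2 + 1269/4336 = 90157/4336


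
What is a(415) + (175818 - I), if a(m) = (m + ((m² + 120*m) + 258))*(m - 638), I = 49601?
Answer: -49535437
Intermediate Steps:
a(m) = (-638 + m)*(258 + m² + 121*m) (a(m) = (m + (258 + m² + 120*m))*(-638 + m) = (258 + m² + 121*m)*(-638 + m) = (-638 + m)*(258 + m² + 121*m))
a(415) + (175818 - I) = (-164604 + 415³ - 76940*415 - 517*415²) + (175818 - 1*49601) = (-164604 + 71473375 - 31930100 - 517*172225) + (175818 - 49601) = (-164604 + 71473375 - 31930100 - 89040325) + 126217 = -49661654 + 126217 = -49535437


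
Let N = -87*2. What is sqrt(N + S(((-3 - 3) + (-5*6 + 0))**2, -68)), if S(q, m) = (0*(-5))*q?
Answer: I*sqrt(174) ≈ 13.191*I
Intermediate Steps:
N = -174
S(q, m) = 0 (S(q, m) = 0*q = 0)
sqrt(N + S(((-3 - 3) + (-5*6 + 0))**2, -68)) = sqrt(-174 + 0) = sqrt(-174) = I*sqrt(174)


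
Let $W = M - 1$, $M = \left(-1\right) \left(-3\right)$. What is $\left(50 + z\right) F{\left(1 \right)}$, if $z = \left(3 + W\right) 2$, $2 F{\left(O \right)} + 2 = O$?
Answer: $-30$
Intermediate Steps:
$M = 3$
$F{\left(O \right)} = -1 + \frac{O}{2}$
$W = 2$ ($W = 3 - 1 = 2$)
$z = 10$ ($z = \left(3 + 2\right) 2 = 5 \cdot 2 = 10$)
$\left(50 + z\right) F{\left(1 \right)} = \left(50 + 10\right) \left(-1 + \frac{1}{2} \cdot 1\right) = 60 \left(-1 + \frac{1}{2}\right) = 60 \left(- \frac{1}{2}\right) = -30$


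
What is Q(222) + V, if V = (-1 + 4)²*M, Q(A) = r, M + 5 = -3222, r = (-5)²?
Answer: -29018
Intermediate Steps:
r = 25
M = -3227 (M = -5 - 3222 = -3227)
Q(A) = 25
V = -29043 (V = (-1 + 4)²*(-3227) = 3²*(-3227) = 9*(-3227) = -29043)
Q(222) + V = 25 - 29043 = -29018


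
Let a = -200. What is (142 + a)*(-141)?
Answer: 8178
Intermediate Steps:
(142 + a)*(-141) = (142 - 200)*(-141) = -58*(-141) = 8178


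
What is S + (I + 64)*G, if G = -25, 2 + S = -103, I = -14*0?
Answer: -1705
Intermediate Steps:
I = 0
S = -105 (S = -2 - 103 = -105)
S + (I + 64)*G = -105 + (0 + 64)*(-25) = -105 + 64*(-25) = -105 - 1600 = -1705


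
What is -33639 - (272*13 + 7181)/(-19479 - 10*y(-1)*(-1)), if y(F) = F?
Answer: -655579754/19489 ≈ -33638.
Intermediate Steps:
-33639 - (272*13 + 7181)/(-19479 - 10*y(-1)*(-1)) = -33639 - (272*13 + 7181)/(-19479 - 10*(-1)*(-1)) = -33639 - (3536 + 7181)/(-19479 + 10*(-1)) = -33639 - 10717/(-19479 - 10) = -33639 - 10717/(-19489) = -33639 - 10717*(-1)/19489 = -33639 - 1*(-10717/19489) = -33639 + 10717/19489 = -655579754/19489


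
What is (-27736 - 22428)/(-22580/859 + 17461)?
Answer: -43090876/14976419 ≈ -2.8772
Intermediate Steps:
(-27736 - 22428)/(-22580/859 + 17461) = -50164/(-22580*1/859 + 17461) = -50164/(-22580/859 + 17461) = -50164/14976419/859 = -50164*859/14976419 = -43090876/14976419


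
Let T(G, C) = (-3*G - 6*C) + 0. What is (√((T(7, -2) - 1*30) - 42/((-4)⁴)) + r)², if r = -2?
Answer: (32 - 3*I*√1114)²/256 ≈ -35.164 - 25.032*I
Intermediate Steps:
T(G, C) = -6*C - 3*G (T(G, C) = (-6*C - 3*G) + 0 = -6*C - 3*G)
(√((T(7, -2) - 1*30) - 42/((-4)⁴)) + r)² = (√(((-6*(-2) - 3*7) - 1*30) - 42/((-4)⁴)) - 2)² = (√(((12 - 21) - 30) - 42/256) - 2)² = (√((-9 - 30) - 42*1/256) - 2)² = (√(-39 - 21/128) - 2)² = (√(-5013/128) - 2)² = (3*I*√1114/16 - 2)² = (-2 + 3*I*√1114/16)²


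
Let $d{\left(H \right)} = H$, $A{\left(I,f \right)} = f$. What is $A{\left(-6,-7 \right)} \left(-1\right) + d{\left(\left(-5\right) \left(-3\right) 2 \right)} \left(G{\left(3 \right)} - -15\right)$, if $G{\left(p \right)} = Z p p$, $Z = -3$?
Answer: $-353$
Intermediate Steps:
$G{\left(p \right)} = - 3 p^{2}$ ($G{\left(p \right)} = - 3 p p = - 3 p^{2}$)
$A{\left(-6,-7 \right)} \left(-1\right) + d{\left(\left(-5\right) \left(-3\right) 2 \right)} \left(G{\left(3 \right)} - -15\right) = \left(-7\right) \left(-1\right) + \left(-5\right) \left(-3\right) 2 \left(- 3 \cdot 3^{2} - -15\right) = 7 + 15 \cdot 2 \left(\left(-3\right) 9 + 15\right) = 7 + 30 \left(-27 + 15\right) = 7 + 30 \left(-12\right) = 7 - 360 = -353$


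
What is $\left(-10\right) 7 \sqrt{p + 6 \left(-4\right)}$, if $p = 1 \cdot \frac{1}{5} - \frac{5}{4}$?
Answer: $- 7 i \sqrt{2505} \approx - 350.35 i$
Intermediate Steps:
$p = - \frac{21}{20}$ ($p = 1 \cdot \frac{1}{5} - \frac{5}{4} = \frac{1}{5} - \frac{5}{4} = - \frac{21}{20} \approx -1.05$)
$\left(-10\right) 7 \sqrt{p + 6 \left(-4\right)} = \left(-10\right) 7 \sqrt{- \frac{21}{20} + 6 \left(-4\right)} = - 70 \sqrt{- \frac{21}{20} - 24} = - 70 \sqrt{- \frac{501}{20}} = - 70 \frac{i \sqrt{2505}}{10} = - 7 i \sqrt{2505}$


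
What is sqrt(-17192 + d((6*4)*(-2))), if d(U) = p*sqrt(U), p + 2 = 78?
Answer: 2*sqrt(-4298 + 76*I*sqrt(3)) ≈ 2.0077 + 131.13*I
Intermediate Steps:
p = 76 (p = -2 + 78 = 76)
d(U) = 76*sqrt(U)
sqrt(-17192 + d((6*4)*(-2))) = sqrt(-17192 + 76*sqrt((6*4)*(-2))) = sqrt(-17192 + 76*sqrt(24*(-2))) = sqrt(-17192 + 76*sqrt(-48)) = sqrt(-17192 + 76*(4*I*sqrt(3))) = sqrt(-17192 + 304*I*sqrt(3))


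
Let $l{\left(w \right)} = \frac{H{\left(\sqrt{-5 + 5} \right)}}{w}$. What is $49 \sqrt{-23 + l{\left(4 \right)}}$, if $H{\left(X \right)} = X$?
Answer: $49 i \sqrt{23} \approx 235.0 i$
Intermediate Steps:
$l{\left(w \right)} = 0$ ($l{\left(w \right)} = \frac{\sqrt{-5 + 5}}{w} = \frac{\sqrt{0}}{w} = \frac{0}{w} = 0$)
$49 \sqrt{-23 + l{\left(4 \right)}} = 49 \sqrt{-23 + 0} = 49 \sqrt{-23} = 49 i \sqrt{23}$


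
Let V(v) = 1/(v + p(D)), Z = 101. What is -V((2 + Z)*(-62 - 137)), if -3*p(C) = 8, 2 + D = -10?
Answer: 3/61499 ≈ 4.8781e-5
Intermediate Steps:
D = -12 (D = -2 - 10 = -12)
p(C) = -8/3 (p(C) = -⅓*8 = -8/3)
V(v) = 1/(-8/3 + v) (V(v) = 1/(v - 8/3) = 1/(-8/3 + v))
-V((2 + Z)*(-62 - 137)) = -3/(-8 + 3*((2 + 101)*(-62 - 137))) = -3/(-8 + 3*(103*(-199))) = -3/(-8 + 3*(-20497)) = -3/(-8 - 61491) = -3/(-61499) = -3*(-1)/61499 = -1*(-3/61499) = 3/61499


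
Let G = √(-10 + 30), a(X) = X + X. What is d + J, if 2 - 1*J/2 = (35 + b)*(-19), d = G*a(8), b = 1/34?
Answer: 22697/17 + 32*√5 ≈ 1406.7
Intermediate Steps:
a(X) = 2*X
G = 2*√5 (G = √20 = 2*√5 ≈ 4.4721)
b = 1/34 ≈ 0.029412
d = 32*√5 (d = (2*√5)*(2*8) = (2*√5)*16 = 32*√5 ≈ 71.554)
J = 22697/17 (J = 4 - 2*(35 + 1/34)*(-19) = 4 - 1191*(-19)/17 = 4 - 2*(-22629/34) = 4 + 22629/17 = 22697/17 ≈ 1335.1)
d + J = 32*√5 + 22697/17 = 22697/17 + 32*√5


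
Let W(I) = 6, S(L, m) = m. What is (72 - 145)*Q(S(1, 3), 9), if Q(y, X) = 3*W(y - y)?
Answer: -1314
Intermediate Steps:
Q(y, X) = 18 (Q(y, X) = 3*6 = 18)
(72 - 145)*Q(S(1, 3), 9) = (72 - 145)*18 = -73*18 = -1314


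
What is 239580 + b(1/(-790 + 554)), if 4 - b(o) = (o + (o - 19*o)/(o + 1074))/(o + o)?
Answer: 121451109569/506926 ≈ 2.3958e+5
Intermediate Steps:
b(o) = 4 - (o - 18*o/(1074 + o))/(2*o) (b(o) = 4 - (o + (o - 19*o)/(o + 1074))/(o + o) = 4 - (o + (-18*o)/(1074 + o))/(2*o) = 4 - (o - 18*o/(1074 + o))*1/(2*o) = 4 - (o - 18*o/(1074 + o))/(2*o))
239580 + b(1/(-790 + 554)) = 239580 + (7536 + 7/(-790 + 554))/(2*(1074 + 1/(-790 + 554))) = 239580 + (7536 + 7/(-236))/(2*(1074 + 1/(-236))) = 239580 + (7536 + 7*(-1/236))/(2*(1074 - 1/236)) = 239580 + (7536 - 7/236)/(2*(253463/236)) = 239580 + (½)*(236/253463)*(1778489/236) = 239580 + 1778489/506926 = 121451109569/506926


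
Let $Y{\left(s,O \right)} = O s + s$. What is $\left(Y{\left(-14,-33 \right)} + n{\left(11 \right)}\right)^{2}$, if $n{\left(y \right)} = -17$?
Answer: $185761$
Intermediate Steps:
$Y{\left(s,O \right)} = s + O s$
$\left(Y{\left(-14,-33 \right)} + n{\left(11 \right)}\right)^{2} = \left(- 14 \left(1 - 33\right) - 17\right)^{2} = \left(\left(-14\right) \left(-32\right) - 17\right)^{2} = \left(448 - 17\right)^{2} = 431^{2} = 185761$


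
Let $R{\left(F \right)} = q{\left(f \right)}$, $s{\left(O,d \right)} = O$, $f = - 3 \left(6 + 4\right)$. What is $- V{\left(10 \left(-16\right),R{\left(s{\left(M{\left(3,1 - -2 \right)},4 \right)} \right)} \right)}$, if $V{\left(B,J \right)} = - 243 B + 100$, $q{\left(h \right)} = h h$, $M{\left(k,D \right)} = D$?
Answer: $-38980$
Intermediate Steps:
$f = -30$ ($f = \left(-3\right) 10 = -30$)
$q{\left(h \right)} = h^{2}$
$R{\left(F \right)} = 900$ ($R{\left(F \right)} = \left(-30\right)^{2} = 900$)
$V{\left(B,J \right)} = 100 - 243 B$
$- V{\left(10 \left(-16\right),R{\left(s{\left(M{\left(3,1 - -2 \right)},4 \right)} \right)} \right)} = - (100 - 243 \cdot 10 \left(-16\right)) = - (100 - -38880) = - (100 + 38880) = \left(-1\right) 38980 = -38980$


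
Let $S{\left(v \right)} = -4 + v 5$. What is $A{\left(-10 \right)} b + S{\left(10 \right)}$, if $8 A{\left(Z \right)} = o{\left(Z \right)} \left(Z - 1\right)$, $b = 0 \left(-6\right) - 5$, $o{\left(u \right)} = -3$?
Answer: $\frac{203}{8} \approx 25.375$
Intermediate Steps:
$S{\left(v \right)} = -4 + 5 v$
$b = -5$ ($b = 0 - 5 = -5$)
$A{\left(Z \right)} = \frac{3}{8} - \frac{3 Z}{8}$ ($A{\left(Z \right)} = \frac{\left(-3\right) \left(Z - 1\right)}{8} = \frac{\left(-3\right) \left(-1 + Z\right)}{8} = \frac{3 - 3 Z}{8} = \frac{3}{8} - \frac{3 Z}{8}$)
$A{\left(-10 \right)} b + S{\left(10 \right)} = \left(\frac{3}{8} - - \frac{15}{4}\right) \left(-5\right) + \left(-4 + 5 \cdot 10\right) = \left(\frac{3}{8} + \frac{15}{4}\right) \left(-5\right) + \left(-4 + 50\right) = \frac{33}{8} \left(-5\right) + 46 = - \frac{165}{8} + 46 = \frac{203}{8}$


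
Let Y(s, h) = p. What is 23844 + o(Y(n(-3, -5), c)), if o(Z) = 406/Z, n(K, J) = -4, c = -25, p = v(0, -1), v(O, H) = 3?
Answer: 71938/3 ≈ 23979.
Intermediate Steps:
p = 3
Y(s, h) = 3
23844 + o(Y(n(-3, -5), c)) = 23844 + 406/3 = 71938/3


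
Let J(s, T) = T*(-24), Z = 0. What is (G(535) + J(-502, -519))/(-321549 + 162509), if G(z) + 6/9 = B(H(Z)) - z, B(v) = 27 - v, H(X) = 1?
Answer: -35839/477120 ≈ -0.075115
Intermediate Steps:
J(s, T) = -24*T
G(z) = 76/3 - z (G(z) = -⅔ + ((27 - 1*1) - z) = -⅔ + ((27 - 1) - z) = -⅔ + (26 - z) = 76/3 - z)
(G(535) + J(-502, -519))/(-321549 + 162509) = ((76/3 - 1*535) - 24*(-519))/(-321549 + 162509) = ((76/3 - 535) + 12456)/(-159040) = (-1529/3 + 12456)*(-1/159040) = (35839/3)*(-1/159040) = -35839/477120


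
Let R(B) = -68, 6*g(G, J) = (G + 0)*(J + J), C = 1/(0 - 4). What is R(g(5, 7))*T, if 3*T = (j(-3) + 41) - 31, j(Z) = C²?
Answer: -2737/12 ≈ -228.08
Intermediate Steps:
C = -¼ (C = 1/(-4) = -¼ ≈ -0.25000)
j(Z) = 1/16 (j(Z) = (-¼)² = 1/16)
g(G, J) = G*J/3 (g(G, J) = ((G + 0)*(J + J))/6 = (G*(2*J))/6 = (2*G*J)/6 = G*J/3)
T = 161/48 (T = ((1/16 + 41) - 31)/3 = (657/16 - 31)/3 = (⅓)*(161/16) = 161/48 ≈ 3.3542)
R(g(5, 7))*T = -68*161/48 = -2737/12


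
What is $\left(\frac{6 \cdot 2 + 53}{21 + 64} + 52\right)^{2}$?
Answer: $\frac{804609}{289} \approx 2784.1$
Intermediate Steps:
$\left(\frac{6 \cdot 2 + 53}{21 + 64} + 52\right)^{2} = \left(\frac{12 + 53}{85} + 52\right)^{2} = \left(65 \cdot \frac{1}{85} + 52\right)^{2} = \left(\frac{13}{17} + 52\right)^{2} = \left(\frac{897}{17}\right)^{2} = \frac{804609}{289}$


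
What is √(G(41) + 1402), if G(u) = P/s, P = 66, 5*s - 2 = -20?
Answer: √12453/3 ≈ 37.198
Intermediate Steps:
s = -18/5 (s = ⅖ + (⅕)*(-20) = ⅖ - 4 = -18/5 ≈ -3.6000)
G(u) = -55/3 (G(u) = 66/(-18/5) = 66*(-5/18) = -55/3)
√(G(41) + 1402) = √(-55/3 + 1402) = √(4151/3) = √12453/3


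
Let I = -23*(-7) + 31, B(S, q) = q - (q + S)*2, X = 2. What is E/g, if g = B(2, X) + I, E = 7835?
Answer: 7835/186 ≈ 42.124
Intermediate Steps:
B(S, q) = -q - 2*S (B(S, q) = q - (S + q)*2 = q - (2*S + 2*q) = q + (-2*S - 2*q) = -q - 2*S)
I = 192 (I = 161 + 31 = 192)
g = 186 (g = (-1*2 - 2*2) + 192 = (-2 - 4) + 192 = -6 + 192 = 186)
E/g = 7835/186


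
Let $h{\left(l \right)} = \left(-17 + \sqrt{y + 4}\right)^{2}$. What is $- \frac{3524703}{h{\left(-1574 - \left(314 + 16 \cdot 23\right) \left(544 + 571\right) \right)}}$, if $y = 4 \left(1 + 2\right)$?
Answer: $- \frac{271131}{13} \approx -20856.0$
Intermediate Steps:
$y = 12$ ($y = 4 \cdot 3 = 12$)
$h{\left(l \right)} = 169$ ($h{\left(l \right)} = \left(-17 + \sqrt{12 + 4}\right)^{2} = \left(-17 + \sqrt{16}\right)^{2} = \left(-17 + 4\right)^{2} = \left(-13\right)^{2} = 169$)
$- \frac{3524703}{h{\left(-1574 - \left(314 + 16 \cdot 23\right) \left(544 + 571\right) \right)}} = - \frac{3524703}{169} = \left(-3524703\right) \frac{1}{169} = - \frac{271131}{13}$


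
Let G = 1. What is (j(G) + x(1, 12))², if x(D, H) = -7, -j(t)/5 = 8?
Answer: 2209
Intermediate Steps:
j(t) = -40 (j(t) = -5*8 = -40)
(j(G) + x(1, 12))² = (-40 - 7)² = (-47)² = 2209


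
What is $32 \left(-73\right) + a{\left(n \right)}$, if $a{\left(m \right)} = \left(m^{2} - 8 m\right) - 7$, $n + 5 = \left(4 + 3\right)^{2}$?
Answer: $-759$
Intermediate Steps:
$n = 44$ ($n = -5 + \left(4 + 3\right)^{2} = -5 + 7^{2} = -5 + 49 = 44$)
$a{\left(m \right)} = -7 + m^{2} - 8 m$
$32 \left(-73\right) + a{\left(n \right)} = 32 \left(-73\right) - \left(359 - 1936\right) = -2336 - -1577 = -2336 + 1577 = -759$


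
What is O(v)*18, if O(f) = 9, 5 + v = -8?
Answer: 162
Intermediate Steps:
v = -13 (v = -5 - 8 = -13)
O(v)*18 = 9*18 = 162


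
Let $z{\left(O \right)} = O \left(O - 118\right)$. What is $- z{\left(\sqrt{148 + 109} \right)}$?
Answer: $-257 + 118 \sqrt{257} \approx 1634.7$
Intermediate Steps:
$z{\left(O \right)} = O \left(-118 + O\right)$
$- z{\left(\sqrt{148 + 109} \right)} = - \sqrt{148 + 109} \left(-118 + \sqrt{148 + 109}\right) = - \sqrt{257} \left(-118 + \sqrt{257}\right)$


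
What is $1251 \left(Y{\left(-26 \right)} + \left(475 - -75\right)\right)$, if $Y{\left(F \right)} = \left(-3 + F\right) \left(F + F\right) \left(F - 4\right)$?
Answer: $-55907190$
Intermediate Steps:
$Y{\left(F \right)} = 2 F \left(-4 + F\right) \left(-3 + F\right)$ ($Y{\left(F \right)} = \left(-3 + F\right) 2 F \left(-4 + F\right) = 2 F \left(-4 + F\right) \left(-3 + F\right)$)
$1251 \left(Y{\left(-26 \right)} + \left(475 - -75\right)\right) = 1251 \left(2 \left(-26\right) \left(12 + \left(-26\right)^{2} - -182\right) + \left(475 - -75\right)\right) = 1251 \left(2 \left(-26\right) \left(12 + 676 + 182\right) + \left(475 + 75\right)\right) = 1251 \left(2 \left(-26\right) 870 + 550\right) = 1251 \left(-45240 + 550\right) = 1251 \left(-44690\right) = -55907190$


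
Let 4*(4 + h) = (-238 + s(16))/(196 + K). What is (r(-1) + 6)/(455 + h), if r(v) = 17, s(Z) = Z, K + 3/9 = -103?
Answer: 12788/250423 ≈ 0.051066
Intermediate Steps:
K = -310/3 (K = -⅓ - 103 = -310/3 ≈ -103.33)
h = -2557/556 (h = -4 + ((-238 + 16)/(196 - 310/3))/4 = -4 + (-222/278/3)/4 = -4 + (-222*3/278)/4 = -4 + (¼)*(-333/139) = -4 - 333/556 = -2557/556 ≈ -4.5989)
(r(-1) + 6)/(455 + h) = (17 + 6)/(455 - 2557/556) = 23/(250423/556) = 23*(556/250423) = 12788/250423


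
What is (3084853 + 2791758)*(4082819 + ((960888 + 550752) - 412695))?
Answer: 30451211321804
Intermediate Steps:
(3084853 + 2791758)*(4082819 + ((960888 + 550752) - 412695)) = 5876611*(4082819 + (1511640 - 412695)) = 5876611*(4082819 + 1098945) = 5876611*5181764 = 30451211321804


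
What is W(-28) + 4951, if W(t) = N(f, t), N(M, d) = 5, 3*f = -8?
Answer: 4956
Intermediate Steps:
f = -8/3 (f = (⅓)*(-8) = -8/3 ≈ -2.6667)
W(t) = 5
W(-28) + 4951 = 5 + 4951 = 4956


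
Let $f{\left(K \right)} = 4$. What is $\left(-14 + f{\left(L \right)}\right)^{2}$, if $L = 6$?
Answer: $100$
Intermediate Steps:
$\left(-14 + f{\left(L \right)}\right)^{2} = \left(-14 + 4\right)^{2} = \left(-10\right)^{2} = 100$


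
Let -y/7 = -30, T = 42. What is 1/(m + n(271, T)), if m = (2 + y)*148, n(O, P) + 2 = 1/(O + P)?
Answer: 313/9820063 ≈ 3.1874e-5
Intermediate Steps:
y = 210 (y = -7*(-30) = 210)
n(O, P) = -2 + 1/(O + P)
m = 31376 (m = (2 + 210)*148 = 212*148 = 31376)
1/(m + n(271, T)) = 1/(31376 + (1 - 2*271 - 2*42)/(271 + 42)) = 1/(31376 + (1 - 542 - 84)/313) = 1/(31376 + (1/313)*(-625)) = 1/(31376 - 625/313) = 1/(9820063/313) = 313/9820063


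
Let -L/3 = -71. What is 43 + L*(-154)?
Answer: -32759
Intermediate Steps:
L = 213 (L = -3*(-71) = 213)
43 + L*(-154) = 43 + 213*(-154) = 43 - 32802 = -32759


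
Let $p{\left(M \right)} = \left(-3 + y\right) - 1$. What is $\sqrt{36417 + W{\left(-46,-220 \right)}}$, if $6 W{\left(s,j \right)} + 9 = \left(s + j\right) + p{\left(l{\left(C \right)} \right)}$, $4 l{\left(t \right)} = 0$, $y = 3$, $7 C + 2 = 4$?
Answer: $\sqrt{36371} \approx 190.71$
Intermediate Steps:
$C = \frac{2}{7}$ ($C = - \frac{2}{7} + \frac{1}{7} \cdot 4 = - \frac{2}{7} + \frac{4}{7} = \frac{2}{7} \approx 0.28571$)
$l{\left(t \right)} = 0$ ($l{\left(t \right)} = \frac{1}{4} \cdot 0 = 0$)
$p{\left(M \right)} = -1$ ($p{\left(M \right)} = \left(-3 + 3\right) - 1 = 0 - 1 = -1$)
$W{\left(s,j \right)} = - \frac{5}{3} + \frac{j}{6} + \frac{s}{6}$ ($W{\left(s,j \right)} = - \frac{3}{2} + \frac{\left(s + j\right) - 1}{6} = - \frac{3}{2} + \frac{\left(j + s\right) - 1}{6} = - \frac{3}{2} + \frac{-1 + j + s}{6} = - \frac{3}{2} + \left(- \frac{1}{6} + \frac{j}{6} + \frac{s}{6}\right) = - \frac{5}{3} + \frac{j}{6} + \frac{s}{6}$)
$\sqrt{36417 + W{\left(-46,-220 \right)}} = \sqrt{36417 + \left(- \frac{5}{3} + \frac{1}{6} \left(-220\right) + \frac{1}{6} \left(-46\right)\right)} = \sqrt{36417 - 46} = \sqrt{36371}$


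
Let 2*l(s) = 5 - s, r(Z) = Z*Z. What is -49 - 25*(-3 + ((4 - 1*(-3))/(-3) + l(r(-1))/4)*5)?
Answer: 1531/6 ≈ 255.17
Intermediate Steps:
r(Z) = Z**2
l(s) = 5/2 - s/2 (l(s) = (5 - s)/2 = 5/2 - s/2)
-49 - 25*(-3 + ((4 - 1*(-3))/(-3) + l(r(-1))/4)*5) = -49 - 25*(-3 + ((4 - 1*(-3))/(-3) + (5/2 - 1/2*(-1)**2)/4)*5) = -49 - 25*(-3 + ((4 + 3)*(-1/3) + (5/2 - 1/2*1)*(1/4))*5) = -49 - 25*(-3 + (7*(-1/3) + (5/2 - 1/2)*(1/4))*5) = -49 - 25*(-3 + (-7/3 + 2*(1/4))*5) = -49 - 25*(-3 + (-7/3 + 1/2)*5) = -49 - 25*(-3 - 11/6*5) = -49 - 25*(-3 - 55/6) = -49 - 25*(-73/6) = -49 + 1825/6 = 1531/6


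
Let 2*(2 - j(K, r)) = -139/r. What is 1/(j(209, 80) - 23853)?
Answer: -160/3816021 ≈ -4.1928e-5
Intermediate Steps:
j(K, r) = 2 + 139/(2*r) (j(K, r) = 2 - (-139)/(2*r) = 2 + 139/(2*r))
1/(j(209, 80) - 23853) = 1/((2 + (139/2)/80) - 23853) = 1/((2 + (139/2)*(1/80)) - 23853) = 1/((2 + 139/160) - 23853) = 1/(459/160 - 23853) = 1/(-3816021/160) = -160/3816021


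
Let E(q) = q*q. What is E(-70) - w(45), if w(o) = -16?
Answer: 4916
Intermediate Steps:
E(q) = q²
E(-70) - w(45) = (-70)² - 1*(-16) = 4900 + 16 = 4916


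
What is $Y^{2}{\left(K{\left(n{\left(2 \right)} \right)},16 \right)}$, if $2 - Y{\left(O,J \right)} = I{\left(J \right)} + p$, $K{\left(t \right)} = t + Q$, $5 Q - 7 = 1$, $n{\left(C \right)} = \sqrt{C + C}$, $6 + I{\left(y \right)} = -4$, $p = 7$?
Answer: $25$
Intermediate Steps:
$I{\left(y \right)} = -10$ ($I{\left(y \right)} = -6 - 4 = -10$)
$n{\left(C \right)} = \sqrt{2} \sqrt{C}$ ($n{\left(C \right)} = \sqrt{2 C} = \sqrt{2} \sqrt{C}$)
$Q = \frac{8}{5}$ ($Q = \frac{7}{5} + \frac{1}{5} \cdot 1 = \frac{7}{5} + \frac{1}{5} = \frac{8}{5} \approx 1.6$)
$K{\left(t \right)} = \frac{8}{5} + t$ ($K{\left(t \right)} = t + \frac{8}{5} = \frac{8}{5} + t$)
$Y{\left(O,J \right)} = 5$ ($Y{\left(O,J \right)} = 2 - \left(-10 + 7\right) = 2 - -3 = 2 + 3 = 5$)
$Y^{2}{\left(K{\left(n{\left(2 \right)} \right)},16 \right)} = 5^{2} = 25$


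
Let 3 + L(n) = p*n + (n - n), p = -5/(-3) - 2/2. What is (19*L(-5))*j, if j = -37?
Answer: 13357/3 ≈ 4452.3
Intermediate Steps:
p = ⅔ (p = -5*(-⅓) - 2*½ = 5/3 - 1 = ⅔ ≈ 0.66667)
L(n) = -3 + 2*n/3 (L(n) = -3 + (2*n/3 + (n - n)) = -3 + (2*n/3 + 0) = -3 + 2*n/3)
(19*L(-5))*j = (19*(-3 + (⅔)*(-5)))*(-37) = (19*(-3 - 10/3))*(-37) = (19*(-19/3))*(-37) = -361/3*(-37) = 13357/3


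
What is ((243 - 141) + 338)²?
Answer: 193600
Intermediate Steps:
((243 - 141) + 338)² = (102 + 338)² = 440² = 193600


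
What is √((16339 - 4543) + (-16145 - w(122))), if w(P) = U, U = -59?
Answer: I*√4290 ≈ 65.498*I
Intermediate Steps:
w(P) = -59
√((16339 - 4543) + (-16145 - w(122))) = √((16339 - 4543) + (-16145 - 1*(-59))) = √(11796 + (-16145 + 59)) = √(11796 - 16086) = √(-4290) = I*√4290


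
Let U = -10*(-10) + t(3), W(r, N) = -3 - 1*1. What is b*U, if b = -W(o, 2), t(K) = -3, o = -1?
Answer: 388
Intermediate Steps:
W(r, N) = -4 (W(r, N) = -3 - 1 = -4)
U = 97 (U = -10*(-10) - 3 = 100 - 3 = 97)
b = 4 (b = -1*(-4) = 4)
b*U = 4*97 = 388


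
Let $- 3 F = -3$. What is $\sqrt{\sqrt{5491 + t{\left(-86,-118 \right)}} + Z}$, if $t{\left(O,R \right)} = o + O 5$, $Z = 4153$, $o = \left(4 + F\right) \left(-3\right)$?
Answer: $\sqrt{4153 + 29 \sqrt{6}} \approx 64.993$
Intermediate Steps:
$F = 1$ ($F = \left(- \frac{1}{3}\right) \left(-3\right) = 1$)
$o = -15$ ($o = \left(4 + 1\right) \left(-3\right) = 5 \left(-3\right) = -15$)
$t{\left(O,R \right)} = -15 + 5 O$ ($t{\left(O,R \right)} = -15 + O 5 = -15 + 5 O$)
$\sqrt{\sqrt{5491 + t{\left(-86,-118 \right)}} + Z} = \sqrt{\sqrt{5491 + \left(-15 + 5 \left(-86\right)\right)} + 4153} = \sqrt{\sqrt{5491 - 445} + 4153} = \sqrt{\sqrt{5046} + 4153} = \sqrt{29 \sqrt{6} + 4153} = \sqrt{4153 + 29 \sqrt{6}}$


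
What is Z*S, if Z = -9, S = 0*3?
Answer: 0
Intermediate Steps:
S = 0
Z*S = -9*0 = 0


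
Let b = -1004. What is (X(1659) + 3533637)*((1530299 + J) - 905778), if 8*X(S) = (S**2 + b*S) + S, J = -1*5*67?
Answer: 2290559759550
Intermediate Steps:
J = -335 (J = -5*67 = -335)
X(S) = -1003*S/8 + S**2/8 (X(S) = ((S**2 - 1004*S) + S)/8 = (S**2 - 1003*S)/8 = -1003*S/8 + S**2/8)
(X(1659) + 3533637)*((1530299 + J) - 905778) = ((1/8)*1659*(-1003 + 1659) + 3533637)*((1530299 - 335) - 905778) = ((1/8)*1659*656 + 3533637)*(1529964 - 905778) = (136038 + 3533637)*624186 = 3669675*624186 = 2290559759550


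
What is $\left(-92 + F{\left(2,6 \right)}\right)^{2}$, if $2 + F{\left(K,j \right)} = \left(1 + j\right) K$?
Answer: $6400$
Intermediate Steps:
$F{\left(K,j \right)} = -2 + K \left(1 + j\right)$ ($F{\left(K,j \right)} = -2 + \left(1 + j\right) K = -2 + K \left(1 + j\right)$)
$\left(-92 + F{\left(2,6 \right)}\right)^{2} = \left(-92 + \left(-2 + 2 + 2 \cdot 6\right)\right)^{2} = \left(-92 + \left(-2 + 2 + 12\right)\right)^{2} = \left(-92 + 12\right)^{2} = \left(-80\right)^{2} = 6400$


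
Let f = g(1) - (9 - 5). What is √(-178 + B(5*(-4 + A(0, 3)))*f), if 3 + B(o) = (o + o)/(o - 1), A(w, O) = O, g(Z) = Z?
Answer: I*√174 ≈ 13.191*I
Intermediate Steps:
B(o) = -3 + 2*o/(-1 + o) (B(o) = -3 + (o + o)/(o - 1) = -3 + (2*o)/(-1 + o) = -3 + 2*o/(-1 + o))
f = -3 (f = 1 - (9 - 5) = 1 - 1*4 = 1 - 4 = -3)
√(-178 + B(5*(-4 + A(0, 3)))*f) = √(-178 + ((3 - 5*(-4 + 3))/(-1 + 5*(-4 + 3)))*(-3)) = √(-178 + ((3 - 5*(-1))/(-1 + 5*(-1)))*(-3)) = √(-178 + ((3 - 1*(-5))/(-1 - 5))*(-3)) = √(-178 + ((3 + 5)/(-6))*(-3)) = √(-178 - ⅙*8*(-3)) = √(-178 - 4/3*(-3)) = √(-178 + 4) = √(-174) = I*√174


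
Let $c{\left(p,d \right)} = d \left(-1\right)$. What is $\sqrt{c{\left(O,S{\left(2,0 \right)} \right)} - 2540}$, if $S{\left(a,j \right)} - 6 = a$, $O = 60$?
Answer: $14 i \sqrt{13} \approx 50.478 i$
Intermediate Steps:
$S{\left(a,j \right)} = 6 + a$
$c{\left(p,d \right)} = - d$
$\sqrt{c{\left(O,S{\left(2,0 \right)} \right)} - 2540} = \sqrt{- (6 + 2) - 2540} = \sqrt{\left(-1\right) 8 - 2540} = \sqrt{-8 - 2540} = \sqrt{-2548} = 14 i \sqrt{13}$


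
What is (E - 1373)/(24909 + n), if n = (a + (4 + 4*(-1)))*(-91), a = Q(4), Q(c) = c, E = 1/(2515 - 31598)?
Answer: -7986192/142768447 ≈ -0.055938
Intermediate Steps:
E = -1/29083 (E = 1/(-29083) = -1/29083 ≈ -3.4384e-5)
a = 4
n = -364 (n = (4 + (4 + 4*(-1)))*(-91) = (4 + (4 - 4))*(-91) = (4 + 0)*(-91) = 4*(-91) = -364)
(E - 1373)/(24909 + n) = (-1/29083 - 1373)/(24909 - 364) = -39930960/29083/24545 = -39930960/29083*1/24545 = -7986192/142768447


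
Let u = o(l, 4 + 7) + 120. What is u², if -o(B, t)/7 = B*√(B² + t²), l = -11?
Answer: 1449218 + 203280*√2 ≈ 1.7367e+6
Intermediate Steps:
o(B, t) = -7*B*√(B² + t²)
u = 120 + 847*√2 (u = -7*(-11)*√((-11)² + (4 + 7)²) + 120 = -7*(-11)*√(121 + 11²) + 120 = -7*(-11)*√(121 + 121) + 120 = -7*(-11)*√242 + 120 = -7*(-11)*11*√2 + 120 = 847*√2 + 120 = 120 + 847*√2 ≈ 1317.8)
u² = (120 + 847*√2)²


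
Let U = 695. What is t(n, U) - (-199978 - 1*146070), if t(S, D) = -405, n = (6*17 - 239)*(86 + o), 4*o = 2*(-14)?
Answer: 345643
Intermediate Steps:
o = -7 (o = (2*(-14))/4 = (¼)*(-28) = -7)
n = -10823 (n = (6*17 - 239)*(86 - 7) = (102 - 239)*79 = -137*79 = -10823)
t(n, U) - (-199978 - 1*146070) = -405 - (-199978 - 1*146070) = -405 - (-199978 - 146070) = -405 - 1*(-346048) = -405 + 346048 = 345643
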